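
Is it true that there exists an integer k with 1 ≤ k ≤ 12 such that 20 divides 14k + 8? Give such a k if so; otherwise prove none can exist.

For k = 1, 2, …, 7 the values 22, 36, 50, 64, 78, 92, 106 are not multiples of 20. Try k = 8: 14·8 + 8 = 120 = 6·20, which is divisible by 20.

k = 8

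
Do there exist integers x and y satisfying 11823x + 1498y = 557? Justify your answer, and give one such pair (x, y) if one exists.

No, no such integers exist.

gcd(11823, 1498) = 7, so every integer of the form 11823x + 1498y is a multiple of 7.
But 557 is not a multiple of 7 (it leaves remainder 4).
So the equation is unsolvable over ℤ.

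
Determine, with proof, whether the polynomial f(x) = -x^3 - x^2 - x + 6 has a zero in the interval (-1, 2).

Yes, f has a root in the interval.

f(-1) = 7 and f(2) = -8, which have opposite signs.
f is continuous everywhere (it is a polynomial), in particular on [-1, 2].
By the Intermediate Value Theorem, f takes the value 0 somewhere in the open interval.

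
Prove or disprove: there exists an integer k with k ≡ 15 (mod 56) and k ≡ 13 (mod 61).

k = 2087

The moduli 56 and 61 are coprime, so by the Chinese Remainder Theorem a unique solution modulo 3416 exists.
Write k = 15 + 56t and require 15 + 56t ≡ 13 (mod 61), i.e. 56t ≡ 59 (mod 61).
Invert 56 mod 61 by the Euclidean algorithm: 61 = 1·56 + 5, 56 = 11·5 + 1, 5 = 5·1 + 0; back-substituting, 1 = 56 − 11·5 = 56 − 11·(61 − 1·56) = −11·61 + 12·56. Hence 56·12 ≡ 1, so 56⁻¹ ≡ 12 (mod 61).
Therefore t ≡ 12·59 = 708 ≡ 37 (mod 61).
Taking t = 37 gives k = 15 + 56·37 = 2087.
Indeed 2087 ≡ 15 (mod 56) and 2087 ≡ 13 (mod 61).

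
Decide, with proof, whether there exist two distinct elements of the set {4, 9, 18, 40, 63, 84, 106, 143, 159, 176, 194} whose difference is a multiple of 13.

There is no such pair.

Reduce each element modulo 13: 4↦4, 9↦9, 18↦5, 40↦1, 63↦11, 84↦6, 106↦2, 143↦0, 159↦3, 176↦7, 194↦12.
No residue repeats among the 11 elements, so no pair has difference ≡ 0 (mod 13).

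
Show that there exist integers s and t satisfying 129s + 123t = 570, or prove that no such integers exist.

Since gcd(129, 123) = 3 and 570 = 3·190, Bézout's identity guarantees a solution.
Dividing through by 3 reduces the equation to 43s + 41t = 190.
Euclidean algorithm: 43 = 1·41 + 2, 41 = 20·2 + 1, 2 = 2·1 + 0.
Working back up the chain: 1 = 41 − 20·2 = 41 − 20·(43 − 1·41) = −20·43 + 21·41. So 43·(-20) + 41·21 = 1.
Times 190: 43·(-3800) + 41·3990 = 190, so (-3800, 3990) solves it.
The general solution is s = -3800 + 41k, t = 3990 − 43k; taking k = 93 gives the smaller pair s = 13, t = -9.
Check: 129·13 + 123·(-9) = 1677 − 1107 = 570. ✓

s = 13, t = -9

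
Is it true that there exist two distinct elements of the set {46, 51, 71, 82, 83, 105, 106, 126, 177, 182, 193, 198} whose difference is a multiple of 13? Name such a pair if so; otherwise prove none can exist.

Reduce each element modulo 13: 46↦7, 51↦12, 71↦6, 82↦4, 83↦5, 105↦1, 106↦2, 126↦9, 177↦8, 182↦0, 193↦11, 198↦3.
These 12 residues are pairwise different, hence no difference of two elements is divisible by 13.

No, no such pair exists.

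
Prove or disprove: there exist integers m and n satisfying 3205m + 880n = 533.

Any value of 3205m + 880n is a multiple of gcd(3205, 880) = 5.
However 533 leaves remainder 3 on division by 5.
So the equation is unsolvable over ℤ.

No such integers exist.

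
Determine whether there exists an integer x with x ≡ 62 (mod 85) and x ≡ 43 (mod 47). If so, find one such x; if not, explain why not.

gcd(85, 47) = 1, so the Chinese Remainder Theorem guarantees exactly one residue class mod 3995 satisfying both.
Write x = 62 + 85t and require 62 + 85t ≡ 43 (mod 47), i.e. 85t ≡ 28 (mod 47).
85 ≡ 38 (mod 47), so this reads 38t ≡ 28 (mod 47). Since 38·26 = 988 = 21·47 + 1, the inverse of 38 mod 47 is 26.
Multiplying by 26: t ≡ 26·28 = 728 ≡ 23 (mod 47).
With t = 23: x = 62 + 85·23 = 2017.
Check: 2017 mod 85 = 62, 2017 mod 47 = 43. ✓

x = 2017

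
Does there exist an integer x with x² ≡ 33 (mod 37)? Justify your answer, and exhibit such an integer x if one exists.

x = 25 works: 25² = 625, and 625 − 33 = 592 = 16·37.

x = 25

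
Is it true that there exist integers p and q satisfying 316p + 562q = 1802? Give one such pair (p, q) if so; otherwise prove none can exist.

p = 196, q = -107

gcd(316, 562) = 2, and 2 divides 1802, so integer solutions exist.
Dividing through by 2 reduces the equation to 158p + 281q = 901.
Dividing repeatedly: 281 = 1·158 + 123, 158 = 1·123 + 35, 123 = 3·35 + 18, 35 = 1·18 + 17, 18 = 1·17 + 1, 17 = 17·1 + 0.
Unwinding: 1 = 18 − 1·17 = 18 − (35 − 1·18) = −35 + 2·18 = −35 + 2·(123 − 3·35) = 2·123 − 7·35 = 2·123 − 7·(158 − 1·123) = −7·158 + 9·123 = −7·158 + 9·(281 − 1·158) = 9·281 − 16·158, i.e. 158·(-16) + 281·9 = 1.
Multiplying through by 901: p = (-16)·901 = -14416, q = 9·901 = 8109 is a solution.
Adding 52·281 to p and subtracting 52·158 from q gives the tidier solution (196, -107).
Indeed 316·196 + 562·(-107) = 61936 − 60134 = 1802.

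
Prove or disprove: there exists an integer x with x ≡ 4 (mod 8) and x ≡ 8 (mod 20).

Here gcd(8, 20) = 4, and both 4 and 8 leave remainder 0 mod 4, so the system is consistent.
List candidates x ≡ 4 (mod 8): 4, 12, 20, 28. Modulo 20 these are 4, 12, 0, 8; 28 gives 8 as required.
Verify: 28 = 3·8 + 4 and 28 = 1·20 + 8. ✓

x = 28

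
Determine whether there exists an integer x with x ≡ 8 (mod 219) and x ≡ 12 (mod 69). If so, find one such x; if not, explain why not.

gcd(219, 69) = 3. If x ≡ 8 (mod 219) and x ≡ 12 (mod 69), then x ≡ 8 (mod 3) and x ≡ 12 (mod 3).
But 8 mod 3 = 2 while 12 mod 3 = 0, a contradiction.
Therefore no such x exists.

No such integer exists.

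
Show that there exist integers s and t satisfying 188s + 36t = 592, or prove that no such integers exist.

s = 2, t = 6

Since gcd(188, 36) = 4 and 592 = 4·148, Bézout's identity guarantees a solution.
Dividing through by 4 reduces the equation to 47s + 9t = 148.
Dividing repeatedly: 47 = 5·9 + 2, 9 = 4·2 + 1, 2 = 2·1 + 0.
Unwinding: 1 = 9 − 4·2 = 9 − 4·(47 − 5·9) = −4·47 + 21·9, i.e. 47·(-4) + 9·21 = 1.
Scaling by 148 gives the particular solution (s, t) = (-592, 3108).
Adding 66·9 to s and subtracting 66·47 from t gives the tidier solution (2, 6).
Indeed 188·2 + 36·6 = 376 + 216 = 592.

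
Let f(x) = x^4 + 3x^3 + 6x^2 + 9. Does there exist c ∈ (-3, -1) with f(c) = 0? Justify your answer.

f(-3) = 63 and f(-1) = 13, both positive, so a sign-change argument is unavailable; we show f keeps this sign on the whole interval.
Shift to the endpoint -1: with x = -1 − u (0 < u < 2), one computes f(-1 − u) = u^4 + u^3 + 3u^2 + 7u + 13.
All 5 nonzero coefficients of this polynomial in u are positive; hence for u > 0 the value is a sum of positive terms (the constant 13 among them).
So f is strictly positive on (-3, -1); no root exists in the interval.

No such root exists.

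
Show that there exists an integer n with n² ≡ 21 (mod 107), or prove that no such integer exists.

No, no such integer exists.

Apply Euler's criterion with the prime 107: 21 is a quadratic residue iff 21^53 ≡ 1 (mod 107), and a non-residue iff it is ≡ −1.
Squaring successively (mod 107): 21^2 = 441 ≡ 13; 21^4 ≡ 13² = 169 ≡ 62; 21^8 ≡ 62² = 3844 ≡ 99; 21^16 ≡ 99² = 9801 ≡ 64; 21^32 ≡ 64² = 4096 ≡ 30.
Since 53 = 32 + 16 + 4 + 1, 21^53 ≡ 30 · 64 · 62 · 21; multiplying out mod 107: 30·64 = 1920 ≡ 101, then 101·62 = 6262 ≡ 56, then 56·21 = 1176 ≡ 106. Thus 21^53 ≡ 106 ≡ −1 (mod 107).
The value −1 means 21 is a non-residue modulo 107, so n² ≡ 21 (mod 107) is impossible.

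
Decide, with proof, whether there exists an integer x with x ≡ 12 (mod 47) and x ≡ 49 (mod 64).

The moduli 47 and 64 are coprime, so by the Chinese Remainder Theorem a unique solution modulo 3008 exists.
Any solution of the first congruence is x = 12 + 47t; substituting into the second, 47t ≡ 49 − 12 ≡ 37 (mod 64).
Note 47·15 = 705 ≡ 1 (mod 64) (as 705 − 1 = 11·64), so 47⁻¹ ≡ 15.
Therefore t ≡ 15·37 = 555 ≡ 43 (mod 64).
With t = 43: x = 12 + 47·43 = 2033.
Indeed 2033 ≡ 12 (mod 47) and 2033 ≡ 49 (mod 64).

x = 2033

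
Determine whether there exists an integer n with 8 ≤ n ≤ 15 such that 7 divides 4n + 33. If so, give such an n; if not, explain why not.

At n = 11 we get 4·11 + 33 = 77, and 77 = 7·11.

n = 11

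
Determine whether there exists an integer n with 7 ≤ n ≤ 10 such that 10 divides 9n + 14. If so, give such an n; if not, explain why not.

The values of 9n + 14 for n = 7, 8, 9, 10 are 77, 86, 95, 104; reduced mod 10 these are 7, 6, 5, 4.
Since 0 is absent from this list, 10 ∤ 9n + 14 for every n with 7 ≤ n ≤ 10.

No, no such integer n in that range exists.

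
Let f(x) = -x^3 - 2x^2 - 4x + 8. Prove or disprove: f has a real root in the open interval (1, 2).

f(1) = 1 and f(2) = -16, which have opposite signs.
Since f is a polynomial it is continuous on [1, 2].
By the Intermediate Value Theorem, f takes the value 0 somewhere in the open interval.

Yes, f has a root in the interval.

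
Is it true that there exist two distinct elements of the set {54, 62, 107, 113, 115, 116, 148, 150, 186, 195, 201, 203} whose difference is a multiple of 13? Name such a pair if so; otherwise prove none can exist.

No such pair exists.

Residues mod 13: 54↦2, 62↦10, 107↦3, 113↦9, 115↦11, 116↦12, 148↦5, 150↦7, 186↦4, 195↦0, 201↦6, 203↦8.
All 12 residues are distinct, so no two elements differ by a multiple of 13.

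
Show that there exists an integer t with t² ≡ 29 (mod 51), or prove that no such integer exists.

Since 3 ∣ 51, a solution of t² ≡ 29 (mod 51) would also satisfy t² ≡ 29 ≡ 2 (mod 3).
Computing t² mod 3 for t = 0, 1, …, 1 (enough, by the symmetry t ↦ 3 − t) gives 0, 1.
So the quadratic residues mod 3 are {0, 1}, and 2 is not among them.
Hence no integer t has t² ≡ 29 (mod 51).

There is no such integer.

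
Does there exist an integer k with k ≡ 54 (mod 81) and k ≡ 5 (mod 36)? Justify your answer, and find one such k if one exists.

Reduce both congruences modulo 9, which divides 81 and 36: they say k ≡ 54 (mod 9) and k ≡ 5 (mod 9).
These are incompatible: 54 − 5 = 49 is not divisible by 9.
Therefore no such k exists.

No, no such integer exists.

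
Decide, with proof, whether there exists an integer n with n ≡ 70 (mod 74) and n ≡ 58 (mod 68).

n = 2438

gcd(74, 68) = 2. A simultaneous solution exists iff 70 ≡ 58 (mod 2); here 70 mod 2 = 0 = 58 mod 2, so it does.
Put n = 70 + 74t, so we need 74t ≡ 56 (mod 68), equivalently (divide by 2) 37t ≡ 28 (mod 34).
37 ≡ 3 (mod 34), so this reads 3t ≡ 28 (mod 34). To invert 3 modulo 34: 34 = 11·3 + 1, 3 = 3·1 + 0, and unwinding, 1 = 34 − 11·3. Thus 3⁻¹ ≡ -11 ≡ 23 (mod 34).
Multiplying by 23: t ≡ 23·28 = 644 ≡ 32 (mod 34).
Then n = 70 + 74·32 = 2438.
Indeed 2438 ≡ 70 (mod 74) and 2438 ≡ 58 (mod 68).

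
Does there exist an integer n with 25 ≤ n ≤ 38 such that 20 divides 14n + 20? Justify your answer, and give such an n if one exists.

n = 30

For n = 25, 26, …, 29 the values 370, 384, 398, 412, 426 are not multiples of 20. Try n = 30: 14·30 + 20 = 440 = 22·20, which is divisible by 20.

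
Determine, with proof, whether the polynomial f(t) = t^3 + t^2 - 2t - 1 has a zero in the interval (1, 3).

Yes, f has a root in the interval.

f(1) = -1 and f(3) = 29, which have opposite signs.
As a polynomial, f is continuous on every closed interval.
By the Intermediate Value Theorem, f takes the value 0 somewhere in the open interval.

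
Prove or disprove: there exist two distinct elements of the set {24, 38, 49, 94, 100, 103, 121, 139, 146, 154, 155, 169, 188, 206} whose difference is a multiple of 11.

Both 38 and 49 leave remainder 5 on division by 11; their difference 11 = 1·11 is a multiple of 11.

The pair (38, 49) works.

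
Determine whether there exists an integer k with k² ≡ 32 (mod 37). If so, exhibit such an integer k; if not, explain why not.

No such integer exists.

Apply Euler's criterion with the prime 37: 32 is a quadratic residue iff 32^18 ≡ 1 (mod 37), and a non-residue iff it is ≡ −1.
Squaring successively (mod 37): 32^2 = 1024 ≡ 25; 32^4 ≡ 25² = 625 ≡ 33; 32^8 ≡ 33² = 1089 ≡ 16; 32^16 ≡ 16² = 256 ≡ 34.
Since 18 = 16 + 2, 32^18 ≡ 34 · 25; multiplying out mod 37: 34·25 = 850 ≡ 36. Thus 32^18 ≡ 36 ≡ −1 (mod 37).
By Euler's criterion 32 is a quadratic non-residue mod 37: no k satisfies k² ≡ 32 (mod 37).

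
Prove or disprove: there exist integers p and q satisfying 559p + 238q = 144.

p = 234, q = -549

Since gcd(559, 238) = 1, every integer is an integer combination of 559 and 238.
Dividing repeatedly: 559 = 2·238 + 83, 238 = 2·83 + 72, 83 = 1·72 + 11, 72 = 6·11 + 6, 11 = 1·6 + 5, 6 = 1·5 + 1, 5 = 5·1 + 0.
Working back up the chain: 1 = 6 − 1·5 = 6 − (11 − 1·6) = −11 + 2·6 = −11 + 2·(72 − 6·11) = 2·72 − 13·11 = 2·72 − 13·(83 − 1·72) = −13·83 + 15·72 = −13·83 + 15·(238 − 2·83) = 15·238 − 43·83 = 15·238 − 43·(559 − 2·238) = −43·559 + 101·238. So 559·(-43) + 238·101 = 1.
Multiplying through by 144: p = (-43)·144 = -6192, q = 101·144 = 14544 is a solution.
The general solution is p = -6192 + 238k, q = 14544 − 559k; taking k = 27 gives the smaller pair p = 234, q = -549.
Check: 559·234 + 238·(-549) = 130806 − 130662 = 144. ✓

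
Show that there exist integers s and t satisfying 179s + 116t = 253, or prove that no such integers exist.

s = 39, t = -58

Since gcd(179, 116) = 1, every integer is an integer combination of 179 and 116.
Euclidean algorithm: 179 = 1·116 + 63, 116 = 1·63 + 53, 63 = 1·53 + 10, 53 = 5·10 + 3, 10 = 3·3 + 1, 3 = 3·1 + 0.
Back-substituting, 1 = 10 − 3·3 = 10 − 3·(53 − 5·10) = −3·53 + 16·10 = −3·53 + 16·(63 − 1·53) = 16·63 − 19·53 = 16·63 − 19·(116 − 1·63) = −19·116 + 35·63 = −19·116 + 35·(179 − 1·116) = 35·179 − 54·116; that is, 179·35 + 116·(-54) = 1.
Scaling by 253 gives the particular solution (s, t) = (8855, -13662).
Shifting by a multiple of (116, −179) keeps it a solution: s = 8855 − 76·116 = 39, t = -13662 + 76·179 = -58.
Indeed 179·39 + 116·(-58) = 6981 − 6728 = 253.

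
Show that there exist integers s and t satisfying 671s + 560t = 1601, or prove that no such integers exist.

s = 191, t = -226

671 and 560 are coprime, so 671s + 560t ranges over all of ℤ.
Dividing repeatedly: 671 = 1·560 + 111, 560 = 5·111 + 5, 111 = 22·5 + 1, 5 = 5·1 + 0.
Unwinding: 1 = 111 − 22·5 = 111 − 22·(560 − 5·111) = −22·560 + 111·111 = −22·560 + 111·(671 − 1·560) = 111·671 − 133·560, i.e. 671·111 + 560·(-133) = 1.
Multiplying through by 1601: s = 111·1601 = 177711, t = (-133)·1601 = -212933 is a solution.
Shifting by a multiple of (560, −671) keeps it a solution: s = 177711 − 317·560 = 191, t = -212933 + 317·671 = -226.
Check: 671·191 + 560·(-226) = 128161 − 126560 = 1601. ✓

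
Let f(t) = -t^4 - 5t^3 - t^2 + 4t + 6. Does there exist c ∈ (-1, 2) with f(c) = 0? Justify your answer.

f(-1) = 5 and f(2) = -46, which have opposite signs.
As a polynomial, f is continuous on every closed interval.
The Intermediate Value Theorem then guarantees some c ∈ (-1, 2) with f(c) = 0.

Yes, such a c exists.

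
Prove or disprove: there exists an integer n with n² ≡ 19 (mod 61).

n = 43

Take n = 43. Then 43² = 1849 = 30·61 + 19, so 43² ≡ 19 (mod 61).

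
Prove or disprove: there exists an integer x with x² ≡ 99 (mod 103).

No such integer exists.

103 is prime, so by Euler's criterion 99 is a square mod 103 iff 99^((103−1)/2) = 99^51 ≡ 1 (mod 103).
Squaring successively (mod 103): 99^2 = 9801 ≡ 16; 99^4 ≡ 16² = 256 ≡ 50; 99^8 ≡ 50² = 2500 ≡ 28; 99^16 ≡ 28² = 784 ≡ 63; 99^32 ≡ 63² = 3969 ≡ 55.
Since 51 = 32 + 16 + 2 + 1, 99^51 ≡ 55 · 63 · 16 · 99; multiplying out mod 103: 55·63 = 3465 ≡ 66, then 66·16 = 1056 ≡ 26, then 26·99 = 2574 ≡ 102. Thus 99^51 ≡ 102 ≡ −1 (mod 103).
By Euler's criterion 99 is a quadratic non-residue mod 103: no x satisfies x² ≡ 99 (mod 103).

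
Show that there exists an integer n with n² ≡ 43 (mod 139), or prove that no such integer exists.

139 is prime, so by Euler's criterion 43 is a square mod 139 iff 43^((139−1)/2) = 43^69 ≡ 1 (mod 139).
Squaring successively (mod 139): 43^2 = 1849 ≡ 42; 43^4 ≡ 42² = 1764 ≡ 96; 43^8 ≡ 96² = 9216 ≡ 42; 43^16 ≡ 42² = 1764 ≡ 96; 43^32 ≡ 96² = 9216 ≡ 42; 43^64 ≡ 42² = 1764 ≡ 96.
Since 69 = 64 + 4 + 1, 43^69 ≡ 96 · 96 · 43; multiplying out mod 139: 96·96 = 9216 ≡ 42, then 42·43 = 1806 ≡ 138. Thus 43^69 ≡ 138 ≡ −1 (mod 139).
By Euler's criterion 43 is a quadratic non-residue mod 139: no n satisfies n² ≡ 43 (mod 139).

There is no such integer.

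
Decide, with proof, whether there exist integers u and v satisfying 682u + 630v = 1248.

u = 24, v = -24

Every value of 682u + 630v is a multiple of gcd(682, 630) = 2; since 2 ∣ 1248, solutions exist.
Dividing through by 2 reduces the equation to 341u + 315v = 624.
Dividing repeatedly: 341 = 1·315 + 26, 315 = 12·26 + 3, 26 = 8·3 + 2, 3 = 1·2 + 1, 2 = 2·1 + 0.
Unwinding: 1 = 3 − 1·2 = 3 − (26 − 8·3) = −26 + 9·3 = −26 + 9·(315 − 12·26) = 9·315 − 109·26 = 9·315 − 109·(341 − 1·315) = −109·341 + 118·315, i.e. 341·(-109) + 315·118 = 1.
Times 624: 341·(-68016) + 315·73632 = 624, so (-68016, 73632) solves it.
Adding 216·315 to u and subtracting 216·341 from v gives the tidier solution (24, -24).
Check: 682·24 + 630·(-24) = 16368 − 15120 = 1248. ✓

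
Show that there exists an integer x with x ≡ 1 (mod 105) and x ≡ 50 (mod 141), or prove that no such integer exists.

No, no such integer exists.

gcd(105, 141) = 3. If x ≡ 1 (mod 105) and x ≡ 50 (mod 141), then x ≡ 1 (mod 3) and x ≡ 50 (mod 3).
However 1 ≡ 1 and 50 ≡ 2 (mod 3), and 1 ≠ 2.
Therefore no such x exists.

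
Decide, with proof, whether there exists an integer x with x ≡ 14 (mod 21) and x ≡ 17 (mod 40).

x = 497

gcd(21, 40) = 1, so the Chinese Remainder Theorem guarantees exactly one residue class mod 840 satisfying both.
Write x = 14 + 21t and require 14 + 21t ≡ 17 (mod 40), i.e. 21t ≡ 3 (mod 40).
Invert 21 mod 40 by the Euclidean algorithm: 40 = 1·21 + 19, 21 = 1·19 + 2, 19 = 9·2 + 1, 2 = 2·1 + 0; back-substituting, 1 = 19 − 9·2 = 19 − 9·(21 − 1·19) = −9·21 + 10·19 = −9·21 + 10·(40 − 1·21) = 10·40 − 19·21. Hence 21·(-19) ≡ 1, so 21⁻¹ ≡ -19 ≡ 21 (mod 40).
Therefore t ≡ 21·3 = 63 ≡ 23 (mod 40).
Taking t = 23 gives x = 14 + 21·23 = 497.
Verify: 497 = 23·21 + 14 and 497 = 12·40 + 17. ✓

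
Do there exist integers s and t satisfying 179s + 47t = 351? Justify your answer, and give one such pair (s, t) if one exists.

s = 8, t = -23

179 and 47 are coprime, so 179s + 47t ranges over all of ℤ.
Dividing repeatedly: 179 = 3·47 + 38, 47 = 1·38 + 9, 38 = 4·9 + 2, 9 = 4·2 + 1, 2 = 2·1 + 0.
Back-substituting, 1 = 9 − 4·2 = 9 − 4·(38 − 4·9) = −4·38 + 17·9 = −4·38 + 17·(47 − 1·38) = 17·47 − 21·38 = 17·47 − 21·(179 − 3·47) = −21·179 + 80·47; that is, 179·(-21) + 47·80 = 1.
Times 351: 179·(-7371) + 47·28080 = 351, so (-7371, 28080) solves it.
The general solution is s = -7371 + 47k, t = 28080 − 179k; taking k = 157 gives the smaller pair s = 8, t = -23.
Indeed 179·8 + 47·(-23) = 1432 − 1081 = 351.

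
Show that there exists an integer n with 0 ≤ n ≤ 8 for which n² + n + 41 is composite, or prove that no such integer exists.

No, no such integer n in that range exists.

The values for n = 0, 1, …, 8 are 41, 43, 47, 53, 61, 71, 83, 97, 113, and each of these is prime.
So no value in the range makes the expression composite.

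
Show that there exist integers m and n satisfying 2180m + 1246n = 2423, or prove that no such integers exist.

Both 2180 and 1246 are divisible by gcd(2180, 1246) = 2, hence so is any combination 2180m + 1246n.
But 2423 = 2·1211 + 1, so 2 ∤ 2423.
So the equation is unsolvable over ℤ.

No, no such integers exist.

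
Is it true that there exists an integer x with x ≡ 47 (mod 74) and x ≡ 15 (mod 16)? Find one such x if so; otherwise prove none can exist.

x = 47

gcd(74, 16) = 2. A simultaneous solution exists iff 47 ≡ 15 (mod 2); here 47 mod 2 = 1 = 15 mod 2, so it does.
In fact x = 47 itself already satisfies 47 mod 16 = 15.
Check: 47 mod 74 = 47, 47 mod 16 = 15. ✓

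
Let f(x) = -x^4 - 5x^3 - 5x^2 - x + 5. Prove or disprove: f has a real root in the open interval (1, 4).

No.

f(1) = -7 and f(4) = -655, both negative, so a sign-change argument is unavailable; we show f keeps this sign on the whole interval.
Substitute x = 1 + u, where 0 < u < 3 on the interval. Expanding, f(1 + u) = -u^4 - 9u^3 - 26u^2 - 30u - 7.
The nonzero coefficients here are all negative, so for u > 0 every term is negative (or zero), and the constant term -7 is strictly negative.
So f is strictly negative on (1, 4); no root exists in the interval.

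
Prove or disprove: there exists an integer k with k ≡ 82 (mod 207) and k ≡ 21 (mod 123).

There is no such integer.

gcd(207, 123) = 3. If k ≡ 82 (mod 207) and k ≡ 21 (mod 123), then k ≡ 82 (mod 3) and k ≡ 21 (mod 3).
These are incompatible: 82 − 21 = 61 is not divisible by 3.
Therefore no such k exists.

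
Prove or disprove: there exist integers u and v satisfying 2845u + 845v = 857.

Both 2845 and 845 are divisible by gcd(2845, 845) = 5, hence so is any combination 2845u + 845v.
But 857 is not a multiple of 5 (it leaves remainder 2).
Therefore 2845u + 845v = 857 has no solution in integers.

No, no such integers exist.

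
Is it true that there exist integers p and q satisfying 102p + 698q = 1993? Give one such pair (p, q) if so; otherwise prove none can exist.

gcd(102, 698) = 2, so every integer of the form 102p + 698q is a multiple of 2.
But 1993 = 2·996 + 1, so 2 ∤ 1993.
Hence no integers p, q satisfy the equation.

No, no such integers exist.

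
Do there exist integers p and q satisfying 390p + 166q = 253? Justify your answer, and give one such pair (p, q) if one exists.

No such integers exist.

Both 390 and 166 are divisible by gcd(390, 166) = 2, hence so is any combination 390p + 166q.
But 253 is not a multiple of 2 (it leaves remainder 1).
Therefore 390p + 166q = 253 has no solution in integers.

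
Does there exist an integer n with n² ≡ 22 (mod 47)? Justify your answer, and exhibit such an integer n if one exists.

There is no such integer.

Apply Euler's criterion with the prime 47: 22 is a quadratic residue iff 22^23 ≡ 1 (mod 47), and a non-residue iff it is ≡ −1.
Repeated squaring mod 47: 22^2 = 484 ≡ 14; 22^4 ≡ 14² = 196 ≡ 8; 22^8 ≡ 8² = 64 ≡ 17; 22^16 ≡ 17² = 289 ≡ 7.
Since 23 = 16 + 4 + 2 + 1, 22^23 ≡ 7 · 8 · 14 · 22; multiplying out mod 47: 7·8 = 56 ≡ 9, then 9·14 = 126 ≡ 32, then 32·22 = 704 ≡ 46. Thus 22^23 ≡ 46 ≡ −1 (mod 47).
The value −1 means 22 is a non-residue modulo 47, so n² ≡ 22 (mod 47) is impossible.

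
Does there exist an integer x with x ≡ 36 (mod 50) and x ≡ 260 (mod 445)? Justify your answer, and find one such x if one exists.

There is no such integer.

Both moduli are multiples of 5 = gcd(50, 445), so any solution would satisfy x ≡ 36 and x ≡ 260 modulo 5 simultaneously.
However 36 ≡ 1 and 260 ≡ 0 (mod 5), and 1 ≠ 0.
Therefore no such x exists.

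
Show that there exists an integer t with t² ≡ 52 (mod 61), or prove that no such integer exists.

t = 28

Take t = 28. Then 28² = 784 = 12·61 + 52, so 28² ≡ 52 (mod 61).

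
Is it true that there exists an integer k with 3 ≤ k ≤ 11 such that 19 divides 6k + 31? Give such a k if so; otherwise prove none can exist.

No such integer k in that range exists.

For k = 3, 4, …, 11 the values of 6k + 31 modulo 19 are 11, 17, 4, 10, 16, 3, 9, 15, 2 respectively.
None is 0, so 19 never divides 6k + 31 on this range.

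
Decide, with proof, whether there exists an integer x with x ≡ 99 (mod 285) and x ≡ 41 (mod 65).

No, no such integer exists.

gcd(285, 65) = 5. If x ≡ 99 (mod 285) and x ≡ 41 (mod 65), then x ≡ 99 (mod 5) and x ≡ 41 (mod 5).
These are incompatible: 99 − 41 = 58 is not divisible by 5.
Therefore no such x exists.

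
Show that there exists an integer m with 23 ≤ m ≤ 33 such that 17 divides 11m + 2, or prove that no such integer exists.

m = 23

Try m = 23: 11·23 + 2 = 255 = 15·17, which is divisible by 17.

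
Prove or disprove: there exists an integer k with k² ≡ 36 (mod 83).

Take k = 6. Then 6² = 36, and since 0 ≤ 36 < 83 this is already reduced: 6² ≡ 36 (mod 83).

k = 6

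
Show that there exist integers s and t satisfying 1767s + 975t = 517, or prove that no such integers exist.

No, no such integers exist.

Any value of 1767s + 975t is a multiple of gcd(1767, 975) = 3.
But 517 = 3·172 + 1, so 3 ∤ 517.
So the equation is unsolvable over ℤ.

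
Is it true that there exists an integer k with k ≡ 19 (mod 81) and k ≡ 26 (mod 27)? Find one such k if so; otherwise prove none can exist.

Both moduli are multiples of 27 = gcd(81, 27), so any solution would satisfy k ≡ 19 and k ≡ 26 modulo 27 simultaneously.
However 19 ≡ 19 and 26 ≡ 26 (mod 27), and 19 ≠ 26.
Hence the system has no solution.

No, no such integer exists.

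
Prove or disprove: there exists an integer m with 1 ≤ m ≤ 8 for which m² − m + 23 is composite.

At m = 7: 7² − 7 + 23 = 65 = 5·13, which is composite.

m = 7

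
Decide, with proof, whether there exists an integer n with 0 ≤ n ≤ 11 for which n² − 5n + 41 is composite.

n = 2

At n = 2: 2² − 5·2 + 41 = 35 = 5·7, which is composite.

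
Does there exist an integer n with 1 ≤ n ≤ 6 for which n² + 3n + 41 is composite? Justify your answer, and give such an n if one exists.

n = 2

At n = 2: 2² + 3·2 + 41 = 51 = 3·17, which is composite.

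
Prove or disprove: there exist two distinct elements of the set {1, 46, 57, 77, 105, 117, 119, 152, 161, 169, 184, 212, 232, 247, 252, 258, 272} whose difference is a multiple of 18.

There is no such pair.

Two integers differ by a multiple of 18 exactly when they have the same residue mod 18. The residues are 1↦1, 46↦10, 57↦3, 77↦5, 105↦15, 117↦9, 119↦11, 152↦8, 161↦17, 169↦7, 184↦4, 212↦14, 232↦16, 247↦13, 252↦0, 258↦6, 272↦2.
These 17 residues are pairwise different, hence no difference of two elements is divisible by 18.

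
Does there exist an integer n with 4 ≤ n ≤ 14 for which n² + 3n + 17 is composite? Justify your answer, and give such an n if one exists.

n = 9

At n = 9: 9² + 3·9 + 17 = 125 = 5·25, which is composite.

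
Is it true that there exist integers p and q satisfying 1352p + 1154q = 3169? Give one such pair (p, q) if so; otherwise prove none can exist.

No, no such integers exist.

Both 1352 and 1154 are divisible by gcd(1352, 1154) = 2, hence so is any combination 1352p + 1154q.
But 3169 is not a multiple of 2 (it leaves remainder 1).
Hence no integers p, q satisfy the equation.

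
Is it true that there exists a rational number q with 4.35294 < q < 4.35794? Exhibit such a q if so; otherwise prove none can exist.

q = 61/14

Multiplying by 14: 14·4.35294 = 60.94116 and 14·4.35794 = 61.01116, so the integer 61 lies strictly between them.
Hence 61/14 is a rational number with 4.35294 < 61/14 < 4.35794.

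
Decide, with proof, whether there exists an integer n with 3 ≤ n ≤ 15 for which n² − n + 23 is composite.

n = 9

At n = 9: 9² − 9 + 23 = 95 = 5·19, which is composite.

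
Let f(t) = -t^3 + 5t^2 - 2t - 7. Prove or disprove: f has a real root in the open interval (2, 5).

Yes, f has a root in the interval.

f(2) = 1 and f(5) = -17, which have opposite signs.
f is continuous everywhere (it is a polynomial), in particular on [2, 5].
By the Intermediate Value Theorem, f takes the value 0 somewhere in the open interval.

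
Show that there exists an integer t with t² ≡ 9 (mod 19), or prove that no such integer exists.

t = 3

Take t = 3. Then 3² = 9, and since 0 ≤ 9 < 19 this is already reduced: 3² ≡ 9 (mod 19).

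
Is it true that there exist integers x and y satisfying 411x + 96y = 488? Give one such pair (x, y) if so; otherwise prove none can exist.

No such integers exist.

gcd(411, 96) = 3, so every integer of the form 411x + 96y is a multiple of 3.
But 488 is not a multiple of 3 (it leaves remainder 2).
So the equation is unsolvable over ℤ.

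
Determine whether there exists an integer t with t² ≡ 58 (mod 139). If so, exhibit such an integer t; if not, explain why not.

No such integer exists.

139 is prime, so by Euler's criterion 58 is a square mod 139 iff 58^((139−1)/2) = 58^69 ≡ 1 (mod 139).
Repeated squaring mod 139: 58^2 = 3364 ≡ 28; 58^4 ≡ 28² = 784 ≡ 89; 58^8 ≡ 89² = 7921 ≡ 137; 58^16 ≡ 137² = 18769 ≡ 4; 58^32 ≡ 4² = 16 ≡ 16; 58^64 ≡ 16² = 256 ≡ 117.
Since 69 = 64 + 4 + 1, 58^69 ≡ 117 · 89 · 58; multiplying out mod 139: 117·89 = 10413 ≡ 127, then 127·58 = 7366 ≡ 138. Thus 58^69 ≡ 138 ≡ −1 (mod 139).
The value −1 means 58 is a non-residue modulo 139, so t² ≡ 58 (mod 139) is impossible.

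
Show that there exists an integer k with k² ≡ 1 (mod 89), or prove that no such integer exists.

Take k = 1. Then 1² = 1, and since 0 ≤ 1 < 89 this is already reduced: 1² ≡ 1 (mod 89).

k = 1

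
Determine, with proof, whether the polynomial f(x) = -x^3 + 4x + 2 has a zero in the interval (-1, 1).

Yes, f has a root in the interval.

f(-1) = -1 and f(1) = 5, which have opposite signs.
As a polynomial, f is continuous on every closed interval.
By the Intermediate Value Theorem f must vanish at some point of (-1, 1).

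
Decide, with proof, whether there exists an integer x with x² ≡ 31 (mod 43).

x = 17

Take x = 17. Then 17² = 289 = 6·43 + 31, so 17² ≡ 31 (mod 43).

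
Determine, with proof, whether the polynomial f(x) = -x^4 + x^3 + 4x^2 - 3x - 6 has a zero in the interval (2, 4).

f has no root in that interval.

The endpoint values f(2) = -4 and f(4) = -146 are both negative. Claim: f(x) < 0 for every x in (2, 4).
Shift to the endpoint 2: with x = 2 + u (0 < u < 2), one computes f(2 + u) = -u^4 - 7u^3 - 14u^2 - 7u - 4.
The nonzero coefficients here are all negative, so for u > 0 every term is negative (or zero), and the constant term -4 is strictly negative.
Therefore f(x) < 0 throughout (2, 4), and f has no zero there.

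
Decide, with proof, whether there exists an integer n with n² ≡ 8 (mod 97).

n = 69 works: 69² = 4761, and 4761 − 8 = 4753 = 49·97.

n = 69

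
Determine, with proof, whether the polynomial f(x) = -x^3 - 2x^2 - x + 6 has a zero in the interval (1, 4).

Such a root exists.

f(1) = 2 and f(4) = -94, which have opposite signs.
As a polynomial, f is continuous on every closed interval.
By the Intermediate Value Theorem, f takes the value 0 somewhere in the open interval.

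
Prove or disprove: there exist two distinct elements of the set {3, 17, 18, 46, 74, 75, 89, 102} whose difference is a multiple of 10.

No such pair exists.

Residues mod 10: 3↦3, 17↦7, 18↦8, 46↦6, 74↦4, 75↦5, 89↦9, 102↦2.
All 8 residues are distinct, so no two elements differ by a multiple of 10.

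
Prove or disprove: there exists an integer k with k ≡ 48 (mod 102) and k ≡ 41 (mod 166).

Reduce both congruences modulo 2, which divides 102 and 166: they say k ≡ 48 (mod 2) and k ≡ 41 (mod 2).
However 48 ≡ 0 and 41 ≡ 1 (mod 2), and 0 ≠ 1.
So no integer satisfies both congruences.

There is no such integer.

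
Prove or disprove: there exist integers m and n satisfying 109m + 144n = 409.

Since gcd(109, 144) = 1, every integer is an integer combination of 109 and 144.
Euclidean algorithm: 144 = 1·109 + 35, 109 = 3·35 + 4, 35 = 8·4 + 3, 4 = 1·3 + 1, 3 = 3·1 + 0.
Back-substituting, 1 = 4 − 1·3 = 4 − (35 − 8·4) = −35 + 9·4 = −35 + 9·(109 − 3·35) = 9·109 − 28·35 = 9·109 − 28·(144 − 1·109) = −28·144 + 37·109; that is, 109·37 + 144·(-28) = 1.
Scaling by 409 gives the particular solution (m, n) = (15133, -11452).
Subtracting 105·144 from m and adding 105·109 to n gives the tidier solution (13, -7).
Check: 109·13 + 144·(-7) = 1417 − 1008 = 409. ✓

m = 13, n = -7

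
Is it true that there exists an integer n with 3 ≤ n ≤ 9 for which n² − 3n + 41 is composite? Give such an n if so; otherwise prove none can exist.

n = 4

At n = 4: 4² − 3·4 + 41 = 45 = 3·15, which is composite.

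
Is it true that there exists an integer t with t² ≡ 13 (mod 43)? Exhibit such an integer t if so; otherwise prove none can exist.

t = 20 works: 20² = 400, and 400 − 13 = 387 = 9·43.

t = 20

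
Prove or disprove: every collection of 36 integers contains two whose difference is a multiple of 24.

Partition the integers by their residue mod 24; there are 24 classes.
Placing 36 integers into 24 classes, some class receives at least two — say a and b.
Then a ≡ b (mod 24), i.e. 24 ∣ (a − b).

Yes, this is always true.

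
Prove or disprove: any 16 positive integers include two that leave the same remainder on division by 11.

Yes, this is always true.

Partition the integers by their residue mod 11; there are 11 classes.
With 16 integers and only 11 classes, the pigeonhole principle forces two of them, say a and b, into the same class.
That is, a and b leave the same remainder on division by 11, as claimed.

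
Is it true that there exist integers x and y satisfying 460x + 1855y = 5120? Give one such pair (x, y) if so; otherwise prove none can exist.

gcd(460, 1855) = 5, and 5 divides 5120, so integer solutions exist.
Dividing through by 5 reduces the equation to 92x + 371y = 1024.
Run the Euclidean algorithm on 371 and 92: 371 = 4·92 + 3, 92 = 30·3 + 2, 3 = 1·2 + 1, 2 = 2·1 + 0.
Working back up the chain: 1 = 3 − 1·2 = 3 − (92 − 30·3) = −92 + 31·3 = −92 + 31·(371 − 4·92) = 31·371 − 125·92. So 92·(-125) + 371·31 = 1.
Scaling by 1024 gives the particular solution (x, y) = (-128000, 31744).
The general solution is x = -128000 + 371k, y = 31744 − 92k; taking k = 346 gives the smaller pair x = 366, y = -88.
Indeed 460·366 + 1855·(-88) = 168360 − 163240 = 5120.

x = 366, y = -88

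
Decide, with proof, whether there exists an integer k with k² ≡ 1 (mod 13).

Take k = 1. Then 1² = 1, and since 0 ≤ 1 < 13 this is already reduced: 1² ≡ 1 (mod 13).

k = 1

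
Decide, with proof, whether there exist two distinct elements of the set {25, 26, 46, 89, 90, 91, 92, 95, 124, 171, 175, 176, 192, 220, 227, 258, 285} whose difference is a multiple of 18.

No such pair exists.

Two integers differ by a multiple of 18 exactly when they have the same residue mod 18. The residues are 25↦7, 26↦8, 46↦10, 89↦17, 90↦0, 91↦1, 92↦2, 95↦5, 124↦16, 171↦9, 175↦13, 176↦14, 192↦12, 220↦4, 227↦11, 258↦6, 285↦15.
These 17 residues are pairwise different, hence no difference of two elements is divisible by 18.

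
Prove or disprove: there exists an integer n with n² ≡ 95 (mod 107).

No, no such integer exists.

Apply Euler's criterion with the prime 107: 95 is a quadratic residue iff 95^53 ≡ 1 (mod 107), and a non-residue iff it is ≡ −1.
Repeated squaring mod 107: 95^2 = 9025 ≡ 37; 95^4 ≡ 37² = 1369 ≡ 85; 95^8 ≡ 85² = 7225 ≡ 56; 95^16 ≡ 56² = 3136 ≡ 33; 95^32 ≡ 33² = 1089 ≡ 19.
Since 53 = 32 + 16 + 4 + 1, 95^53 ≡ 19 · 33 · 85 · 95; multiplying out mod 107: 19·33 = 627 ≡ 92, then 92·85 = 7820 ≡ 9, then 9·95 = 855 ≡ 106. Thus 95^53 ≡ 106 ≡ −1 (mod 107).
By Euler's criterion 95 is a quadratic non-residue mod 107: no n satisfies n² ≡ 95 (mod 107).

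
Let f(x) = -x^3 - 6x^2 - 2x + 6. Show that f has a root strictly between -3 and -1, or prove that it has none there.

Such a root exists.

f(-3) = -15 and f(-1) = 3, which have opposite signs.
Since f is a polynomial it is continuous on [-3, -1].
By the Intermediate Value Theorem f must vanish at some point of (-3, -1).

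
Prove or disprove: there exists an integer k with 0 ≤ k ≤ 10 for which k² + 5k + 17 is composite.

k = 9

At k = 9: 9² + 5·9 + 17 = 143 = 11·13, which is composite.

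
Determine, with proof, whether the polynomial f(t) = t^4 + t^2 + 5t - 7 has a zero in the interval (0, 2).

f(0) = -7 and f(2) = 23, which have opposite signs.
f is continuous everywhere (it is a polynomial), in particular on [0, 2].
By the Intermediate Value Theorem f must vanish at some point of (0, 2).

Yes, f has a root in the interval.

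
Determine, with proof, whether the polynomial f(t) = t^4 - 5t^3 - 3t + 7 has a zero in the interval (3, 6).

f(3) = -56 and f(6) = 205, which have opposite signs.
f is continuous everywhere (it is a polynomial), in particular on [3, 6].
By the Intermediate Value Theorem f must vanish at some point of (3, 6).

Yes, f has a root in the interval.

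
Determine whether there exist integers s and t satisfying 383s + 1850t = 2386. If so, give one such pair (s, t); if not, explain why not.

s = 1692, t = -349

Since gcd(383, 1850) = 1, every integer is an integer combination of 383 and 1850.
Euclidean algorithm: 1850 = 4·383 + 318, 383 = 1·318 + 65, 318 = 4·65 + 58, 65 = 1·58 + 7, 58 = 8·7 + 2, 7 = 3·2 + 1, 2 = 2·1 + 0.
Back-substituting, 1 = 7 − 3·2 = 7 − 3·(58 − 8·7) = −3·58 + 25·7 = −3·58 + 25·(65 − 1·58) = 25·65 − 28·58 = 25·65 − 28·(318 − 4·65) = −28·318 + 137·65 = −28·318 + 137·(383 − 1·318) = 137·383 − 165·318 = 137·383 − 165·(1850 − 4·383) = −165·1850 + 797·383; that is, 383·797 + 1850·(-165) = 1.
Scaling by 2386 gives the particular solution (s, t) = (1901642, -393690).
The general solution is s = 1901642 + 1850k, t = -393690 − 383k; taking k = -1027 gives the smaller pair s = 1692, t = -349.
Check: 383·1692 + 1850·(-349) = 648036 − 645650 = 2386. ✓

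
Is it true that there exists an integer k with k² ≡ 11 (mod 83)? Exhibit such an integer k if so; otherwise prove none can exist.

Take k = 29. Then 29² = 841 = 10·83 + 11, so 29² ≡ 11 (mod 83).

k = 29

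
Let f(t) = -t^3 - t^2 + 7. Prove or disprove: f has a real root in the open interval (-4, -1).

f(-4) = 55 and f(-1) = 7, both positive, so a sign-change argument is unavailable; we show f keeps this sign on the whole interval.
Substitute t = -1 − u, where 0 < u < 3 on the interval. Expanding, f(-1 − u) = u^3 + 2u^2 + u + 7.
All 4 nonzero coefficients of this polynomial in u are positive; hence for u > 0 the value is a sum of positive terms (the constant 7 among them).
Therefore f(t) > 0 throughout (-4, -1), and f has no zero there.

f has no root in that interval.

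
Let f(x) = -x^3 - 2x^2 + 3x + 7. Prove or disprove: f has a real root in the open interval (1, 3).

f(1) = 7 and f(3) = -29, which have opposite signs.
Since f is a polynomial it is continuous on [1, 3].
By the Intermediate Value Theorem f must vanish at some point of (1, 3).

Such a root exists.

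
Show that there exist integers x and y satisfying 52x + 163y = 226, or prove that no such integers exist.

Since gcd(52, 163) = 1, every integer is an integer combination of 52 and 163.
Euclidean algorithm: 163 = 3·52 + 7, 52 = 7·7 + 3, 7 = 2·3 + 1, 3 = 3·1 + 0.
Unwinding: 1 = 7 − 2·3 = 7 − 2·(52 − 7·7) = −2·52 + 15·7 = −2·52 + 15·(163 − 3·52) = 15·163 − 47·52, i.e. 52·(-47) + 163·15 = 1.
Scaling by 226 gives the particular solution (x, y) = (-10622, 3390).
The general solution is x = -10622 + 163k, y = 3390 − 52k; taking k = 66 gives the smaller pair x = 136, y = -42.
Indeed 52·136 + 163·(-42) = 7072 − 6846 = 226.

x = 136, y = -42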